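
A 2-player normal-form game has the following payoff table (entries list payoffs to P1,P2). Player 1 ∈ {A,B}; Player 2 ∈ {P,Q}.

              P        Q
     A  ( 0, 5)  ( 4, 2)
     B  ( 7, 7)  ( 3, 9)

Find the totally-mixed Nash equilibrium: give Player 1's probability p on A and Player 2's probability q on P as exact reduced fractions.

p=2/5, q=1/8

P1 indiff ⇒ q·0+(1-q)·4 = q·7+(1-q)·3 ⇒ q(-7) = (1-q)(-1) ⇒ q = 1/8
P2 indiff ⇒ p·5+(1-p)·7 = p·2+(1-p)·9 ⇒ p(3) = (1-p)(2) ⇒ p = 2/5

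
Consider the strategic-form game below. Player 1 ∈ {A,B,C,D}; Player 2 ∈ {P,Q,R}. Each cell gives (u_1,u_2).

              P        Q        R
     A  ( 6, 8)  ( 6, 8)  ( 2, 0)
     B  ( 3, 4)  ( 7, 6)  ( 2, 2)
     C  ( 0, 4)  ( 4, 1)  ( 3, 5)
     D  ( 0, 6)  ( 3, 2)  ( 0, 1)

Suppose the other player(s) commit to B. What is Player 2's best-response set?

BR_2 = {Q}

u_2(P vs B) = 4
u_2(Q vs B) = 6
u_2(R vs B) = 2
max payoff 6 at {Q}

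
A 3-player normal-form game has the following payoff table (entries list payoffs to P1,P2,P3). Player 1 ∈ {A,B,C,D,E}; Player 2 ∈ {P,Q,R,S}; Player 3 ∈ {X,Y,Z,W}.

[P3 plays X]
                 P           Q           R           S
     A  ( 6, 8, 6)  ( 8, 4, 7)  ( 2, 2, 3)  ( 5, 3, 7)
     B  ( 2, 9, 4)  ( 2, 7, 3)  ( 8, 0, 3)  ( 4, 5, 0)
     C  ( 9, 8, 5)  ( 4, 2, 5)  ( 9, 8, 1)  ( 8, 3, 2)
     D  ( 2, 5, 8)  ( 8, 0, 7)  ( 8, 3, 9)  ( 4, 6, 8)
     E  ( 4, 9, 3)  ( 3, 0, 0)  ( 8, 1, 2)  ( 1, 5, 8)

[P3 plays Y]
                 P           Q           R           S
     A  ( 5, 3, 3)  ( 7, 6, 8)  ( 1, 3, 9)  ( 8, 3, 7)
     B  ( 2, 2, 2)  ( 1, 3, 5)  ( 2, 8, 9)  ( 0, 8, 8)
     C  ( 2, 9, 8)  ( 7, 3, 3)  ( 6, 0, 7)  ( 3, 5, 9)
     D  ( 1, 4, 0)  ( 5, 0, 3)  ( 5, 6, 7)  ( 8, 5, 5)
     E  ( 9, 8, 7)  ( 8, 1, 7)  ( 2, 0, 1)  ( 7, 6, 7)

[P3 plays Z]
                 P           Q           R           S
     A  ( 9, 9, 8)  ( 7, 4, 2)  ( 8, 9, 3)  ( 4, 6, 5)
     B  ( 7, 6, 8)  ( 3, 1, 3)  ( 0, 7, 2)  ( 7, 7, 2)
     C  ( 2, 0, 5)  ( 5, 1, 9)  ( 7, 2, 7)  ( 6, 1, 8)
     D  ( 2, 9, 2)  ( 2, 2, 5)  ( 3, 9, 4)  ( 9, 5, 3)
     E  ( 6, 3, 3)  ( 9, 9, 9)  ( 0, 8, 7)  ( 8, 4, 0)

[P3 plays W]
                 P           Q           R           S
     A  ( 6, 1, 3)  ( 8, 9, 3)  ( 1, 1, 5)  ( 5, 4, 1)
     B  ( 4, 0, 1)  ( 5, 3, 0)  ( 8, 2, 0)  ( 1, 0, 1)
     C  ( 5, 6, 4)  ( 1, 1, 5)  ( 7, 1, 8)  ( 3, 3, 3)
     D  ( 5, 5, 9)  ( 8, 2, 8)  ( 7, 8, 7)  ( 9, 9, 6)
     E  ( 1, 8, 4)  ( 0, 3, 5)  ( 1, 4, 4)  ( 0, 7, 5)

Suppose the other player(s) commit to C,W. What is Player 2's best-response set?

argmax u_2 = {P}

u_2(P vs C,W) = 6
u_2(Q vs C,W) = 1
u_2(R vs C,W) = 1
u_2(S vs C,W) = 3
max payoff 6 at {P}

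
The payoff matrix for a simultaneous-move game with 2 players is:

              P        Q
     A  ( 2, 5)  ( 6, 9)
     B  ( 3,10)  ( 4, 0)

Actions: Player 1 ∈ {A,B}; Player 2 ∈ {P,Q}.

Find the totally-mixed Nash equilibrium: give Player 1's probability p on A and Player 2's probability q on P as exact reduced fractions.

P1 indiff ⇒ q·2+(1-q)·6 = q·3+(1-q)·4 ⇒ q(-1) = (1-q)(-2) ⇒ q = 2/3
P2 indiff ⇒ p·5+(1-p)·10 = p·9+(1-p)·0 ⇒ p(-4) = (1-p)(-10) ⇒ p = 5/7

(p,q) = (5/7, 2/3)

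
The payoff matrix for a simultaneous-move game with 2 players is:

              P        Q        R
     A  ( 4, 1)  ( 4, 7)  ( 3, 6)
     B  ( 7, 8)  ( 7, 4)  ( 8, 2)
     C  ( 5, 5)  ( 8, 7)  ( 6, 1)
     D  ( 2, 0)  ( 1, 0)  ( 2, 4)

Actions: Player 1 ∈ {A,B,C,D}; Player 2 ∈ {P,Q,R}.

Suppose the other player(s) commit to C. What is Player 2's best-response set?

u_2(P vs C) = 5
u_2(Q vs C) = 7
u_2(R vs C) = 1
max payoff 7 at {Q}

argmax u_2 = {Q}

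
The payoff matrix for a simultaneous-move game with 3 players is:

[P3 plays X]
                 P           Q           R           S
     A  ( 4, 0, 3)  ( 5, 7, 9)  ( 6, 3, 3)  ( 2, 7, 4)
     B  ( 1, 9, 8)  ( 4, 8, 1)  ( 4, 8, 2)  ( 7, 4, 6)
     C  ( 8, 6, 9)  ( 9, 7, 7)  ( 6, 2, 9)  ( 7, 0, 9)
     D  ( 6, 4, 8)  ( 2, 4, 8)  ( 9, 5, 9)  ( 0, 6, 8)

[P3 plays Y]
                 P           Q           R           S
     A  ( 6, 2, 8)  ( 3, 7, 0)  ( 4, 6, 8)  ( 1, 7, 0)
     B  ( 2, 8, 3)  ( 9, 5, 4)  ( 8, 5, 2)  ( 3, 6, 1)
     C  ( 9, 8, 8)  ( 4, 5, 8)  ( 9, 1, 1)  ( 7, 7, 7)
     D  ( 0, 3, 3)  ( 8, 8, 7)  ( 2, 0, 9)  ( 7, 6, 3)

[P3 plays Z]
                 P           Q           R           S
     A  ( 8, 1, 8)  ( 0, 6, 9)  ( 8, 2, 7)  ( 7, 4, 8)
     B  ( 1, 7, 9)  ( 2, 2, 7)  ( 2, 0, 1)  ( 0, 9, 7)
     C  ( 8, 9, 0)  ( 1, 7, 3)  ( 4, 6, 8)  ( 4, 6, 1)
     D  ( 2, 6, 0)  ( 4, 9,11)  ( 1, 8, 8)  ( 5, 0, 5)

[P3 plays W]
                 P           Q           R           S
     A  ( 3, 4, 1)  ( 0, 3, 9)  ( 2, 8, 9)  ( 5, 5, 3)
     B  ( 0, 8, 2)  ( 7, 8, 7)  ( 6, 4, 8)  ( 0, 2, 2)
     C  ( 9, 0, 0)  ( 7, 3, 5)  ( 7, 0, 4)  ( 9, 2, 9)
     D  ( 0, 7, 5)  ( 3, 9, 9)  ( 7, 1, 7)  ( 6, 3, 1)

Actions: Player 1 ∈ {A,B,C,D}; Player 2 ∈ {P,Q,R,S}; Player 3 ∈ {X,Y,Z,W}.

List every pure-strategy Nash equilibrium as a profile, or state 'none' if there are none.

(A,P,X): not NE [P1→C gives 8>4; P2→S gives 7>0; P3→Z gives 8>3]
(A,P,Y): not NE [P1→C gives 9>6; P2→S gives 7>2]
(A,P,Z): not NE [P2→Q gives 6>1]
(A,P,W): not NE [P1→C gives 9>3; P2→R gives 8>4; P3→Z gives 8>1]
(A,Q,X): not NE [P1→C gives 9>5]
(A,Q,Y): not NE [P1→B gives 9>3; P3→W gives 9>0]
(A,Q,Z): not NE [P1→D gives 4>0]
(A,Q,W): not NE [P1→C gives 7>0; P2→R gives 8>3]
(A,R,X): not NE [P1→D gives 9>6; P2→S gives 7>3; P3→W gives 9>3]
(A,R,Y): not NE [P1→C gives 9>4; P2→S gives 7>6; P3→W gives 9>8]
(A,R,Z): not NE [P2→Q gives 6>2; P3→W gives 9>7]
(A,R,W): not NE [P1→D gives 7>2]
(A,S,X): not NE [P1→C gives 7>2; P3→Z gives 8>4]
(A,S,Y): not NE [P1→D gives 7>1; P3→Z gives 8>0]
(A,S,Z): not NE [P2→Q gives 6>4]
(A,S,W): not NE [P1→C gives 9>5; P2→R gives 8>5; P3→Z gives 8>3]
(B,P,X): not NE [P1→C gives 8>1; P3→Z gives 9>8]
(B,P,Y): not NE [P1→C gives 9>2; P3→Z gives 9>3]
(B,P,Z): not NE [P1→C gives 8>1; P2→S gives 9>7]
(B,P,W): not NE [P1→C gives 9>0; P3→Z gives 9>2]
(B,Q,X): not NE [P1→C gives 9>4; P2→P gives 9>8; P3→W gives 7>1]
(B,Q,Y): not NE [P2→P gives 8>5; P3→W gives 7>4]
(B,Q,Z): not NE [P1→D gives 4>2; P2→S gives 9>2]
(B,Q,W): NE
(B,R,X): not NE [P1→D gives 9>4; P2→P gives 9>8; P3→W gives 8>2]
(B,R,Y): not NE [P1→C gives 9>8; P2→P gives 8>5; P3→W gives 8>2]
(B,R,Z): not NE [P1→A gives 8>2; P2→S gives 9>0; P3→W gives 8>1]
(B,R,W): not NE [P1→D gives 7>6; P2→Q gives 8>4]
(B,S,X): not NE [P2→P gives 9>4; P3→Z gives 7>6]
(B,S,Y): not NE [P1→D gives 7>3; P2→P gives 8>6; P3→Z gives 7>1]
(B,S,Z): not NE [P1→A gives 7>0]
(B,S,W): not NE [P1→C gives 9>0; P2→Q gives 8>2; P3→Z gives 7>2]
(C,P,X): not NE [P2→Q gives 7>6]
(C,P,Y): not NE [P3→X gives 9>8]
(C,P,Z): not NE [P3→X gives 9>0]
(C,P,W): not NE [P2→Q gives 3>0; P3→X gives 9>0]
(C,Q,X): not NE [P3→Y gives 8>7]
(C,Q,Y): not NE [P1→B gives 9>4; P2→P gives 8>5]
(C,Q,Z): not NE [P1→D gives 4>1; P2→P gives 9>7; P3→Y gives 8>3]
(C,Q,W): not NE [P3→Y gives 8>5]
(C,R,X): not NE [P1→D gives 9>6; P2→Q gives 7>2]
(C,R,Y): not NE [P2→P gives 8>1; P3→X gives 9>1]
(C,R,Z): not NE [P1→A gives 8>4; P2→P gives 9>6; P3→X gives 9>8]
(C,R,W): not NE [P2→Q gives 3>0; P3→X gives 9>4]
(C,S,X): not NE [P2→Q gives 7>0]
(C,S,Y): not NE [P2→P gives 8>7; P3→W gives 9>7]
(C,S,Z): not NE [P1→A gives 7>4; P2→P gives 9>6; P3→W gives 9>1]
(C,S,W): not NE [P2→Q gives 3>2]
(D,P,X): not NE [P1→C gives 8>6; P2→S gives 6>4]
(D,P,Y): not NE [P1→C gives 9>0; P2→Q gives 8>3; P3→X gives 8>3]
(D,P,Z): not NE [P1→C gives 8>2; P2→Q gives 9>6; P3→X gives 8>0]
(D,P,W): not NE [P1→C gives 9>0; P2→Q gives 9>7; P3→X gives 8>5]
(D,Q,X): not NE [P1→C gives 9>2; P2→S gives 6>4; P3→Z gives 11>8]
(D,Q,Y): not NE [P1→B gives 9>8; P3→Z gives 11>7]
(D,Q,Z): NE
(D,Q,W): not NE [P1→C gives 7>3; P3→Z gives 11>9]
(D,R,X): not NE [P2→S gives 6>5]
(D,R,Y): not NE [P1→C gives 9>2; P2→Q gives 8>0]
(D,R,Z): not NE [P1→A gives 8>1; P2→Q gives 9>8; P3→Y gives 9>8]
(D,R,W): not NE [P2→Q gives 9>1; P3→Y gives 9>7]
(D,S,X): not NE [P1→C gives 7>0]
(D,S,Y): not NE [P2→Q gives 8>6; P3→X gives 8>3]
(D,S,Z): not NE [P1→A gives 7>5; P2→Q gives 9>0; P3→X gives 8>5]
(D,S,W): not NE [P1→C gives 9>6; P2→Q gives 9>3; P3→X gives 8>1]

PSNE = {(B,Q,W), (D,Q,Z)}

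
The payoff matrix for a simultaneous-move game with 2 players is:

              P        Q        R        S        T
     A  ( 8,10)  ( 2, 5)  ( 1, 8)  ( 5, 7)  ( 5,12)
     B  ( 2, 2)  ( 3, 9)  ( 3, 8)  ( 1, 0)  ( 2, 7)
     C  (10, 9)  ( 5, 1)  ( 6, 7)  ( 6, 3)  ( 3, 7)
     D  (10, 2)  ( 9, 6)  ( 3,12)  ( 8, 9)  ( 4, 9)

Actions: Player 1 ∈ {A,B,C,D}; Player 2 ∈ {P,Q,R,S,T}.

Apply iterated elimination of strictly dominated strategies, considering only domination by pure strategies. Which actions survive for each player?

P1 drop B (C beats it: P:10>2 Q:5>3 R:6>3 S:6>1 T:3>2)
P2 drop Q (R beats it: A:8>5 C:7>1 D:12>6)
P2 drop S (R beats it: A:8>7 C:7>3 D:12>9)
P1→{A,C,D} P2→{P,R,T}

IESDS → P1:{A,C,D} P2:{P,R,T}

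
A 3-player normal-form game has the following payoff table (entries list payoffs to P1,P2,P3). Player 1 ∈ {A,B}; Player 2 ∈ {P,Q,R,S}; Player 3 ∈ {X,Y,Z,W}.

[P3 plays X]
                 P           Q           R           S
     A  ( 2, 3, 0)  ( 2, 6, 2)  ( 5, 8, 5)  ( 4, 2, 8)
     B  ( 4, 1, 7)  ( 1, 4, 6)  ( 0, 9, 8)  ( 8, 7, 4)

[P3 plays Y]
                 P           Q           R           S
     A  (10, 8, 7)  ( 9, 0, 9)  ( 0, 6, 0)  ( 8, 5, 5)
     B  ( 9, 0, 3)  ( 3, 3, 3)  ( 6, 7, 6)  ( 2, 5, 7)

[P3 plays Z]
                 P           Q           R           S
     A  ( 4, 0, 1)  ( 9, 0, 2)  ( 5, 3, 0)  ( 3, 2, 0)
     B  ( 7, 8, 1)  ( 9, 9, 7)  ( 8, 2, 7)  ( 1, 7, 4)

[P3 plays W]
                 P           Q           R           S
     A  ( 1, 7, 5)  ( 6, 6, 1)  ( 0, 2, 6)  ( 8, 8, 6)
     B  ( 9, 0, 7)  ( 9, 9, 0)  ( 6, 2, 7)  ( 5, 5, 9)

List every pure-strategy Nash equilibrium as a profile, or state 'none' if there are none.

Nash profiles: (A,P,Y), (B,Q,Z)

(A,P,X): not NE [P1→B gives 4>2; P2→R gives 8>3; P3→Y gives 7>0]
(A,P,Y): NE
(A,P,Z): not NE [P1→B gives 7>4; P2→R gives 3>0; P3→Y gives 7>1]
(A,P,W): not NE [P1→B gives 9>1; P2→S gives 8>7; P3→Y gives 7>5]
(A,Q,X): not NE [P2→R gives 8>6; P3→Y gives 9>2]
(A,Q,Y): not NE [P2→P gives 8>0]
(A,Q,Z): not NE [P2→R gives 3>0; P3→Y gives 9>2]
(A,Q,W): not NE [P1→B gives 9>6; P2→S gives 8>6; P3→Y gives 9>1]
(A,R,X): not NE [P3→W gives 6>5]
(A,R,Y): not NE [P1→B gives 6>0; P2→P gives 8>6; P3→W gives 6>0]
(A,R,Z): not NE [P1→B gives 8>5; P3→W gives 6>0]
(A,R,W): not NE [P1→B gives 6>0; P2→S gives 8>2]
(A,S,X): not NE [P1→B gives 8>4; P2→R gives 8>2]
(A,S,Y): not NE [P2→P gives 8>5; P3→X gives 8>5]
(A,S,Z): not NE [P2→R gives 3>2; P3→X gives 8>0]
(A,S,W): not NE [P3→X gives 8>6]
(B,P,X): not NE [P2→R gives 9>1]
(B,P,Y): not NE [P1→A gives 10>9; P2→R gives 7>0; P3→W gives 7>3]
(B,P,Z): not NE [P2→Q gives 9>8; P3→W gives 7>1]
(B,P,W): not NE [P2→Q gives 9>0]
(B,Q,X): not NE [P1→A gives 2>1; P2→R gives 9>4; P3→Z gives 7>6]
(B,Q,Y): not NE [P1→A gives 9>3; P2→R gives 7>3; P3→Z gives 7>3]
(B,Q,Z): NE
(B,Q,W): not NE [P3→Z gives 7>0]
(B,R,X): not NE [P1→A gives 5>0]
(B,R,Y): not NE [P3→X gives 8>6]
(B,R,Z): not NE [P2→Q gives 9>2; P3→X gives 8>7]
(B,R,W): not NE [P2→Q gives 9>2; P3→X gives 8>7]
(B,S,X): not NE [P2→R gives 9>7; P3→W gives 9>4]
(B,S,Y): not NE [P1→A gives 8>2; P2→R gives 7>5; P3→W gives 9>7]
(B,S,Z): not NE [P1→A gives 3>1; P2→Q gives 9>7; P3→W gives 9>4]
(B,S,W): not NE [P1→A gives 8>5; P2→Q gives 9>5]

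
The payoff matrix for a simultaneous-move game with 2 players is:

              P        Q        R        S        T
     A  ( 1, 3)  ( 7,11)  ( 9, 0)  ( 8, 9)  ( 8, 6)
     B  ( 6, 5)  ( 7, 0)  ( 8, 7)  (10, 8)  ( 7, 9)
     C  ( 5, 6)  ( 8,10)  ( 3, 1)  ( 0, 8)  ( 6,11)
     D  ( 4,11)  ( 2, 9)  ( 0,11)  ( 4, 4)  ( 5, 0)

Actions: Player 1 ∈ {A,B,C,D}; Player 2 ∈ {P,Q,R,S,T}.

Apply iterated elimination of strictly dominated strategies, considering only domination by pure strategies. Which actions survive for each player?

P1 drop D (B beats it: P:6>4 Q:7>2 R:8>0 S:10>4 T:7>5)
P2 drop P (S beats it: A:9>3 B:8>5 C:8>6)
P2 drop R (S beats it: A:9>0 B:8>7 C:8>1)
P1→{A,B,C} P2→{Q,S,T}

IESDS → P1:{A,B,C} P2:{Q,S,T}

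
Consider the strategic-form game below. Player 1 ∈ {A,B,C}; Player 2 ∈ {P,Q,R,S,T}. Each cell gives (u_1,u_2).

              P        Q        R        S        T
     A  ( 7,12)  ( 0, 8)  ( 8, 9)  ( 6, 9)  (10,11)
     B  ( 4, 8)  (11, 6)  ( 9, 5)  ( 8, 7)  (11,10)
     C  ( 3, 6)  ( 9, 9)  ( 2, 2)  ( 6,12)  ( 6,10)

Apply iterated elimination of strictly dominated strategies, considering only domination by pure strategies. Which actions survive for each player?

P1 drop C (B beats it: P:4>3 Q:11>9 R:9>2 S:8>6 T:11>6)
P2 drop Q (P beats it: A:12>8 B:8>6)
P2 drop R (P beats it: A:12>9 B:8>5)
P2 drop S (P beats it: A:12>9 B:8>7)
P1→{A,B} P2→{P,T}

IESDS → P1:{A,B} P2:{P,T}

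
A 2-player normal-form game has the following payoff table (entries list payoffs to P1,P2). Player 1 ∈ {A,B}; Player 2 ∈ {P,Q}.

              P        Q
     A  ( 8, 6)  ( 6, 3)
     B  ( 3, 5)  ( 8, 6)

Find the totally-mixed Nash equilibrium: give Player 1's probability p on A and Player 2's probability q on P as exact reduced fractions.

P1 indiff ⇒ q·8+(1-q)·6 = q·3+(1-q)·8 ⇒ q(5) = (1-q)(2) ⇒ q = 2/7
P2 indiff ⇒ p·6+(1-p)·5 = p·3+(1-p)·6 ⇒ p(3) = (1-p)(1) ⇒ p = 1/4

(p,q) = (1/4, 2/7)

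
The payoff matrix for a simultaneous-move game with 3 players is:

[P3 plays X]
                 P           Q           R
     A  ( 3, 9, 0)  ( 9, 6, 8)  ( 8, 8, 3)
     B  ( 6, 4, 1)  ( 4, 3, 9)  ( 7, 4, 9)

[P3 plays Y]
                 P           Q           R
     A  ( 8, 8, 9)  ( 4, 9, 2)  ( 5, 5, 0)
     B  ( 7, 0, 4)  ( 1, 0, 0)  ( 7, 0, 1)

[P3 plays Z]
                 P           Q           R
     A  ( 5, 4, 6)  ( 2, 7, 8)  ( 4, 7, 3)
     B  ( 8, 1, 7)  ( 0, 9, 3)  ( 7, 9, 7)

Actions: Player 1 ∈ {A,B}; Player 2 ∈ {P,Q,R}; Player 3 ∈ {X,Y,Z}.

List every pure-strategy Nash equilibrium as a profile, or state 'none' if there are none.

PSNE = {(A,Q,Z)}

(A,P,X): not NE [P1→B gives 6>3; P3→Y gives 9>0]
(A,P,Y): not NE [P2→Q gives 9>8]
(A,P,Z): not NE [P1→B gives 8>5; P2→R gives 7>4; P3→Y gives 9>6]
(A,Q,X): not NE [P2→P gives 9>6]
(A,Q,Y): not NE [P3→Z gives 8>2]
(A,Q,Z): NE
(A,R,X): not NE [P2→P gives 9>8]
(A,R,Y): not NE [P1→B gives 7>5; P2→Q gives 9>5; P3→Z gives 3>0]
(A,R,Z): not NE [P1→B gives 7>4]
(B,P,X): not NE [P3→Z gives 7>1]
(B,P,Y): not NE [P1→A gives 8>7; P3→Z gives 7>4]
(B,P,Z): not NE [P2→R gives 9>1]
(B,Q,X): not NE [P1→A gives 9>4; P2→R gives 4>3]
(B,Q,Y): not NE [P1→A gives 4>1; P3→X gives 9>0]
(B,Q,Z): not NE [P1→A gives 2>0; P3→X gives 9>3]
(B,R,X): not NE [P1→A gives 8>7]
(B,R,Y): not NE [P3→X gives 9>1]
(B,R,Z): not NE [P3→X gives 9>7]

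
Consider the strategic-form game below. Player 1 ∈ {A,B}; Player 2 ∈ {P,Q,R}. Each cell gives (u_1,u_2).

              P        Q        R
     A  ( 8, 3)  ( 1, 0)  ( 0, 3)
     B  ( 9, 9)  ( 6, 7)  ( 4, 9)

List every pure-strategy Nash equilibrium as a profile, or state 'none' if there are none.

(A,P): not NE [P1→B gives 9>8]
(A,Q): not NE [P1→B gives 6>1; P2→R gives 3>0]
(A,R): not NE [P1→B gives 4>0]
(B,P): NE
(B,Q): not NE [P2→R gives 9>7]
(B,R): NE

Nash profiles: (B,P), (B,R)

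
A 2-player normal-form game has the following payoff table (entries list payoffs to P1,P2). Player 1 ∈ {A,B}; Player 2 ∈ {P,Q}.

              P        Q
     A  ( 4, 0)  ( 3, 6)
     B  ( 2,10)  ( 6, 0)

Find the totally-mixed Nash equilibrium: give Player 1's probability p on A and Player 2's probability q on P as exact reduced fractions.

p=5/8, q=3/5

P1 indiff ⇒ q·4+(1-q)·3 = q·2+(1-q)·6 ⇒ q(2) = (1-q)(3) ⇒ q = 3/5
P2 indiff ⇒ p·0+(1-p)·10 = p·6+(1-p)·0 ⇒ p(-6) = (1-p)(-10) ⇒ p = 5/8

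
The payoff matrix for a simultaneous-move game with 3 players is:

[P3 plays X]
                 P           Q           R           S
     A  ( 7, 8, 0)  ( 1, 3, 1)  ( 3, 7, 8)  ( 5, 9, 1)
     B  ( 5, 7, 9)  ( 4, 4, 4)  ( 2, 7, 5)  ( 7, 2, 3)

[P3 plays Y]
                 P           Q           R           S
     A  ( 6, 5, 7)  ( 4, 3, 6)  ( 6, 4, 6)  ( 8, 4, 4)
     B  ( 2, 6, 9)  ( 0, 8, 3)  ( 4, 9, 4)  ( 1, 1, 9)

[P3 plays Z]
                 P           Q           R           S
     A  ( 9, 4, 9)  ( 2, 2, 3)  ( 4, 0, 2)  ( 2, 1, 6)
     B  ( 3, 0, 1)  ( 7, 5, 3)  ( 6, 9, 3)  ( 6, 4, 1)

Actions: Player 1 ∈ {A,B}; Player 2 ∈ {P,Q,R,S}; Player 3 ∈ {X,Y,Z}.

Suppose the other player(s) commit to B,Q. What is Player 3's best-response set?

u_3(X vs B,Q) = 4
u_3(Y vs B,Q) = 3
u_3(Z vs B,Q) = 3
max payoff 4 at {X}

P3 best: {X}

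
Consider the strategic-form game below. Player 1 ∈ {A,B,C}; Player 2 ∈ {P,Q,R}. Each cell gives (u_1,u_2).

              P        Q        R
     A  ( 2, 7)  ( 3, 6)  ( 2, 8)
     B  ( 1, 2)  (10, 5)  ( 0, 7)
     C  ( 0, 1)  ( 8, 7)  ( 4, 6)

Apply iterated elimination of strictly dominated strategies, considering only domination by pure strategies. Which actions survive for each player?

Survivors P1:{B,C} P2:{Q,R}

P2 drop P (R beats it: A:8>7 B:7>2 C:6>1)
P1 drop A (C beats it: Q:8>3 R:4>2)
P1→{B,C} P2→{Q,R}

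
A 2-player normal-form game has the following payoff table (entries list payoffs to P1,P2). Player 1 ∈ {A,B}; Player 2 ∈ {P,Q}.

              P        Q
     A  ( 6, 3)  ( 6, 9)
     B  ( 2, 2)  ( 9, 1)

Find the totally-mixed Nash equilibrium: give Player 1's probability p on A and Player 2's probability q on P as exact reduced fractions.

(p,q) = (1/7, 3/7)

P1 indiff ⇒ q·6+(1-q)·6 = q·2+(1-q)·9 ⇒ q(4) = (1-q)(3) ⇒ q = 3/7
P2 indiff ⇒ p·3+(1-p)·2 = p·9+(1-p)·1 ⇒ p(-6) = (1-p)(-1) ⇒ p = 1/7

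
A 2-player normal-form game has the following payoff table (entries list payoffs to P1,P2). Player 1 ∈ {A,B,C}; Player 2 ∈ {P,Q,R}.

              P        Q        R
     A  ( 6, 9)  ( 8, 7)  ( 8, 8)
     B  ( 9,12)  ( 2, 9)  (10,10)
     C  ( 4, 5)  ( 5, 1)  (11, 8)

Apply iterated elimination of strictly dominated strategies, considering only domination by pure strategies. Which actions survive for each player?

P2 drop Q (P beats it: A:9>7 B:12>9 C:5>1)
P1 drop A (B beats it: P:9>6 R:10>8)
P1→{B,C} P2→{P,R}

IESDS → P1:{B,C} P2:{P,R}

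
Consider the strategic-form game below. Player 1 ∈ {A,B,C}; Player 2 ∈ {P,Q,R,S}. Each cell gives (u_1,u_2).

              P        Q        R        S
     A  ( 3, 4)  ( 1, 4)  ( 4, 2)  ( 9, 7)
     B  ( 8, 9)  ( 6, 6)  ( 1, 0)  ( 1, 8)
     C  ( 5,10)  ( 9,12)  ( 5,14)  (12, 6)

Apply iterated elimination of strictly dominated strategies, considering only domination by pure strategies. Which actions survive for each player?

P1 drop A (C beats it: P:5>3 Q:9>1 R:5>4 S:12>9)
P2 drop S (P beats it: B:9>8 C:10>6)
P1→{B,C} P2→{P,Q,R}

Remaining: P1:{B,C} P2:{P,Q,R}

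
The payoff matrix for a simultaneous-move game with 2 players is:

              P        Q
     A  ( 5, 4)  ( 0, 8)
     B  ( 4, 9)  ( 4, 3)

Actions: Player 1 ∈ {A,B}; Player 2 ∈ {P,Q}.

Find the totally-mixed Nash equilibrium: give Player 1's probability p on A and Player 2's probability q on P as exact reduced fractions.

(p,q) = (3/5, 4/5)

P1 indiff ⇒ q·5+(1-q)·0 = q·4+(1-q)·4 ⇒ q(1) = (1-q)(4) ⇒ q = 4/5
P2 indiff ⇒ p·4+(1-p)·9 = p·8+(1-p)·3 ⇒ p(-4) = (1-p)(-6) ⇒ p = 3/5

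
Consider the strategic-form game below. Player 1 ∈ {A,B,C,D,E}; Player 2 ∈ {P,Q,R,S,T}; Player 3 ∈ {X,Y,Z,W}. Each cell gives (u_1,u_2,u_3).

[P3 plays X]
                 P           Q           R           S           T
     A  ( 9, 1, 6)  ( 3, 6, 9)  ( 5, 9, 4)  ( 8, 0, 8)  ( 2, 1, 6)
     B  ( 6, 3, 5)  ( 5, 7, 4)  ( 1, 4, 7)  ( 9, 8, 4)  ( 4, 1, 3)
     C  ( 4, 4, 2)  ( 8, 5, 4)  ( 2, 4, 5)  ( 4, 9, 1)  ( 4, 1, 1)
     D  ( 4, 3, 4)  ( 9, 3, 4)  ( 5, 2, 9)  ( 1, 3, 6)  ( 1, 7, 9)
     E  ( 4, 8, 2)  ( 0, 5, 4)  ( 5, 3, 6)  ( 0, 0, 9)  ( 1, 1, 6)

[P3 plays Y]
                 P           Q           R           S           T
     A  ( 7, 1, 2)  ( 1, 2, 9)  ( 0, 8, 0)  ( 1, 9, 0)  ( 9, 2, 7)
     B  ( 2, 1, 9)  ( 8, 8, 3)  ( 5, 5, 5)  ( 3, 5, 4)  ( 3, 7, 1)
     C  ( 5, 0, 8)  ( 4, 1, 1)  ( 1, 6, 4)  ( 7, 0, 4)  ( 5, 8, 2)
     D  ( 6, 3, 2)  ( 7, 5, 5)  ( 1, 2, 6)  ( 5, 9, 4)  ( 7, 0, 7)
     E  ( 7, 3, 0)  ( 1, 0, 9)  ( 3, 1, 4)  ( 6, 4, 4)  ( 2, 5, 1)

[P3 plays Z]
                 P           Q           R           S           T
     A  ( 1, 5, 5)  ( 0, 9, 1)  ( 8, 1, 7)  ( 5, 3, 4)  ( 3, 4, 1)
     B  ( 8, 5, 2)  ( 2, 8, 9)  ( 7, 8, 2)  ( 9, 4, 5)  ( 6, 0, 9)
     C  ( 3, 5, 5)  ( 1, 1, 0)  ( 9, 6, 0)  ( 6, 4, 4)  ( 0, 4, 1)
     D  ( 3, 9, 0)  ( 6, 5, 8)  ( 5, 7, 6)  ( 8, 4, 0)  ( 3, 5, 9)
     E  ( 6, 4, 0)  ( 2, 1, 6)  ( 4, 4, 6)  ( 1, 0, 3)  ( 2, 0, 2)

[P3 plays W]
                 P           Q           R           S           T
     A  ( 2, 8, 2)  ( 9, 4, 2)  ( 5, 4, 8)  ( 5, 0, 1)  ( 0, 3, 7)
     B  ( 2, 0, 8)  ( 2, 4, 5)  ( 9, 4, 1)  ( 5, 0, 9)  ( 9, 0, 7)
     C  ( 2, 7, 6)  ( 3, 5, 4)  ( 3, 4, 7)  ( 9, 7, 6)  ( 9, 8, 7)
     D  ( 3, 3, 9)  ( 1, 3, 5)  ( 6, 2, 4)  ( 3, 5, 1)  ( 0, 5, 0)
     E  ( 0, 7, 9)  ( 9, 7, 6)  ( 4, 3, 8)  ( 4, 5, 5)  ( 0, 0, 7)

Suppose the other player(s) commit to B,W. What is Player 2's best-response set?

u_2(P vs B,W) = 0
u_2(Q vs B,W) = 4
u_2(R vs B,W) = 4
u_2(S vs B,W) = 0
u_2(T vs B,W) = 0
max payoff 4 at {Q,R}

BR_2 = {Q,R}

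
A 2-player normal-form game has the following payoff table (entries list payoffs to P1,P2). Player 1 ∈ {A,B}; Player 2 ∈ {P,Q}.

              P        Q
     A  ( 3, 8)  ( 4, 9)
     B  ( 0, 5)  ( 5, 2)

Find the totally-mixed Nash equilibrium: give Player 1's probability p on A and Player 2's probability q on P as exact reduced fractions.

P1 indiff ⇒ q·3+(1-q)·4 = q·0+(1-q)·5 ⇒ q(3) = (1-q)(1) ⇒ q = 1/4
P2 indiff ⇒ p·8+(1-p)·5 = p·9+(1-p)·2 ⇒ p(-1) = (1-p)(-3) ⇒ p = 3/4

(p,q) = (3/4, 1/4)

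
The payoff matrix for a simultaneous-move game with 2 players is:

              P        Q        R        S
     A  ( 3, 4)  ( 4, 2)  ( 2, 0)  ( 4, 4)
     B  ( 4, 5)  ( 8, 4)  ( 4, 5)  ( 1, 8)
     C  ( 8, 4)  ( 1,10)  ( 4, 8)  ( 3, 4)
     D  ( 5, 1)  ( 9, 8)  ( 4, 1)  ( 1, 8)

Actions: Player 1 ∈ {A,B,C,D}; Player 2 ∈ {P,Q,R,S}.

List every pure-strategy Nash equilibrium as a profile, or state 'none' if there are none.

Nash profiles: (A,S), (D,Q)

(A,P): not NE [P1→C gives 8>3]
(A,Q): not NE [P1→D gives 9>4; P2→S gives 4>2]
(A,R): not NE [P1→D gives 4>2; P2→S gives 4>0]
(A,S): NE
(B,P): not NE [P1→C gives 8>4; P2→S gives 8>5]
(B,Q): not NE [P1→D gives 9>8; P2→S gives 8>4]
(B,R): not NE [P2→S gives 8>5]
(B,S): not NE [P1→A gives 4>1]
(C,P): not NE [P2→Q gives 10>4]
(C,Q): not NE [P1→D gives 9>1]
(C,R): not NE [P2→Q gives 10>8]
(C,S): not NE [P1→A gives 4>3; P2→Q gives 10>4]
(D,P): not NE [P1→C gives 8>5; P2→S gives 8>1]
(D,Q): NE
(D,R): not NE [P2→S gives 8>1]
(D,S): not NE [P1→A gives 4>1]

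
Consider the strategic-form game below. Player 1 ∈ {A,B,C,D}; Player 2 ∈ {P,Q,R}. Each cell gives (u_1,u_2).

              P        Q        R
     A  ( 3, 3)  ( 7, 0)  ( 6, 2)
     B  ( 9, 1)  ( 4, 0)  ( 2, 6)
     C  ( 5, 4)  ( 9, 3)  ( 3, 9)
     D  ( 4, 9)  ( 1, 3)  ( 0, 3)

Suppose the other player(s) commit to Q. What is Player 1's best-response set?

u_1(A vs Q) = 7
u_1(B vs Q) = 4
u_1(C vs Q) = 9
u_1(D vs Q) = 1
max payoff 9 at {C}

P1 best: {C}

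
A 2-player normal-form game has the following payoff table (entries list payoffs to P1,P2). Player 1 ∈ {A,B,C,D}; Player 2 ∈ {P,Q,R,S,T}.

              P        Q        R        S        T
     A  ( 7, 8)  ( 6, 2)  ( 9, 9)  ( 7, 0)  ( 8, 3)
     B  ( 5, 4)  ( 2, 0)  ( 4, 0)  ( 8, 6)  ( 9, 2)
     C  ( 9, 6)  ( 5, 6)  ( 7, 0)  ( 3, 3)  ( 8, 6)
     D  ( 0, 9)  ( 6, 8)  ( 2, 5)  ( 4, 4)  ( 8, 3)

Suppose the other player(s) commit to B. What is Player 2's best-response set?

u_2(P vs B) = 4
u_2(Q vs B) = 0
u_2(R vs B) = 0
u_2(S vs B) = 6
u_2(T vs B) = 2
max payoff 6 at {S}

P2 best: {S}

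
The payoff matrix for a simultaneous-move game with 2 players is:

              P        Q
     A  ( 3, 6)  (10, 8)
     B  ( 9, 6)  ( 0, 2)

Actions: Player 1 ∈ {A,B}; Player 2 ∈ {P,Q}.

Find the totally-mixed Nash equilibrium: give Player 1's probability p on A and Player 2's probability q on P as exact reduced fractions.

P1 indiff ⇒ q·3+(1-q)·10 = q·9+(1-q)·0 ⇒ q(-6) = (1-q)(-10) ⇒ q = 5/8
P2 indiff ⇒ p·6+(1-p)·6 = p·8+(1-p)·2 ⇒ p(-2) = (1-p)(-4) ⇒ p = 2/3

P1 mixes 2/3 on A; P2 mixes 5/8 on P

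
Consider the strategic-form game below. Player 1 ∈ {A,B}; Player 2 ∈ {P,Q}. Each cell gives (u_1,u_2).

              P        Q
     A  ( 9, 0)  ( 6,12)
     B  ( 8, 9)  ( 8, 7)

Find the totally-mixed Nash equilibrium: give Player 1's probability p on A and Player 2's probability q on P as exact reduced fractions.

P1 mixes 1/7 on A; P2 mixes 2/3 on P

P1 indiff ⇒ q·9+(1-q)·6 = q·8+(1-q)·8 ⇒ q(1) = (1-q)(2) ⇒ q = 2/3
P2 indiff ⇒ p·0+(1-p)·9 = p·12+(1-p)·7 ⇒ p(-12) = (1-p)(-2) ⇒ p = 1/7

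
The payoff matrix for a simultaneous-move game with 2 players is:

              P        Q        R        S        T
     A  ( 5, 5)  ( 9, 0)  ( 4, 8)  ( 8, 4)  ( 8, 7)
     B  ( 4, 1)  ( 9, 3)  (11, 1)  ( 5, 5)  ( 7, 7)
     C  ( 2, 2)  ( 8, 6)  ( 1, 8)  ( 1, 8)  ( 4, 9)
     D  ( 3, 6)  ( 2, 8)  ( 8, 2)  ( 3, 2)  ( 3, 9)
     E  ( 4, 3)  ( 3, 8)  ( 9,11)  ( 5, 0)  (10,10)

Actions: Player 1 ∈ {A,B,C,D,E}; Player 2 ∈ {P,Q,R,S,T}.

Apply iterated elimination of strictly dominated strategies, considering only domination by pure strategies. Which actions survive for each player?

P1 drop C (A beats it: P:5>2 Q:9>8 R:4>1 S:8>1 T:8>4)
P1 drop D (B beats it: P:4>3 Q:9>2 R:11>8 S:5>3 T:7>3)
P2 drop P (T beats it: A:7>5 B:7>1 E:10>3)
P2 drop Q (T beats it: A:7>0 B:7>3 E:10>8)
P2 drop S (T beats it: A:7>4 B:7>5 E:10>0)
P1 drop A (E beats it: R:9>4 T:10>8)
P1→{B,E} P2→{R,T}

IESDS → P1:{B,E} P2:{R,T}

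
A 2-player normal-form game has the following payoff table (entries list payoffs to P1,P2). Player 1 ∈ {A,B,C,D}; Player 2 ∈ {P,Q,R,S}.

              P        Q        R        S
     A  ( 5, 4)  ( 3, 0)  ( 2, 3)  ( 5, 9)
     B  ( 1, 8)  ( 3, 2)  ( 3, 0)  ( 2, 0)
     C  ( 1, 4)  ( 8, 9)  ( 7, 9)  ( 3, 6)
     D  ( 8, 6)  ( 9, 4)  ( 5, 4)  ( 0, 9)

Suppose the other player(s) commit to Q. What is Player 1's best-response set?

argmax u_1 = {D}

u_1(A vs Q) = 3
u_1(B vs Q) = 3
u_1(C vs Q) = 8
u_1(D vs Q) = 9
max payoff 9 at {D}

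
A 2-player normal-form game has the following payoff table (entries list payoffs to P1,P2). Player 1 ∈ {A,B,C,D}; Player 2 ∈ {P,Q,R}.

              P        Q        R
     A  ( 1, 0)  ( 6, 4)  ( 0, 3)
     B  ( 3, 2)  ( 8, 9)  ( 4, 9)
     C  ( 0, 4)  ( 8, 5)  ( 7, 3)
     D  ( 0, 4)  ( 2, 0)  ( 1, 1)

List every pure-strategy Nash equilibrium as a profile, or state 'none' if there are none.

(A,P): not NE [P1→B gives 3>1; P2→Q gives 4>0]
(A,Q): not NE [P1→C gives 8>6]
(A,R): not NE [P1→C gives 7>0; P2→Q gives 4>3]
(B,P): not NE [P2→R gives 9>2]
(B,Q): NE
(B,R): not NE [P1→C gives 7>4]
(C,P): not NE [P1→B gives 3>0; P2→Q gives 5>4]
(C,Q): NE
(C,R): not NE [P2→Q gives 5>3]
(D,P): not NE [P1→B gives 3>0]
(D,Q): not NE [P1→C gives 8>2; P2→P gives 4>0]
(D,R): not NE [P1→C gives 7>1; P2→P gives 4>1]

Nash profiles: (B,Q), (C,Q)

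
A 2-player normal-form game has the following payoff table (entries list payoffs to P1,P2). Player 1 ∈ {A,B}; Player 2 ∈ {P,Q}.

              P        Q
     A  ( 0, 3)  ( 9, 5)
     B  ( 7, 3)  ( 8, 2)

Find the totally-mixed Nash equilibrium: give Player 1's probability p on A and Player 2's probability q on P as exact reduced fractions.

P1 indiff ⇒ q·0+(1-q)·9 = q·7+(1-q)·8 ⇒ q(-7) = (1-q)(-1) ⇒ q = 1/8
P2 indiff ⇒ p·3+(1-p)·3 = p·5+(1-p)·2 ⇒ p(-2) = (1-p)(-1) ⇒ p = 1/3

p=1/3, q=1/8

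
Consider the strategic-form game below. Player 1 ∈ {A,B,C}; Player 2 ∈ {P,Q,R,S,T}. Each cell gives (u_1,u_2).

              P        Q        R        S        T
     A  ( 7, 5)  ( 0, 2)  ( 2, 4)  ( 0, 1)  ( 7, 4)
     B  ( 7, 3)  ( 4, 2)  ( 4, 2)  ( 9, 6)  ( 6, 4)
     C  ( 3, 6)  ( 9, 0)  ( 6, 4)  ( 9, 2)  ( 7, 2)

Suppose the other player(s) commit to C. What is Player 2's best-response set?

u_2(P vs C) = 6
u_2(Q vs C) = 0
u_2(R vs C) = 4
u_2(S vs C) = 2
u_2(T vs C) = 2
max payoff 6 at {P}

BR_2 = {P}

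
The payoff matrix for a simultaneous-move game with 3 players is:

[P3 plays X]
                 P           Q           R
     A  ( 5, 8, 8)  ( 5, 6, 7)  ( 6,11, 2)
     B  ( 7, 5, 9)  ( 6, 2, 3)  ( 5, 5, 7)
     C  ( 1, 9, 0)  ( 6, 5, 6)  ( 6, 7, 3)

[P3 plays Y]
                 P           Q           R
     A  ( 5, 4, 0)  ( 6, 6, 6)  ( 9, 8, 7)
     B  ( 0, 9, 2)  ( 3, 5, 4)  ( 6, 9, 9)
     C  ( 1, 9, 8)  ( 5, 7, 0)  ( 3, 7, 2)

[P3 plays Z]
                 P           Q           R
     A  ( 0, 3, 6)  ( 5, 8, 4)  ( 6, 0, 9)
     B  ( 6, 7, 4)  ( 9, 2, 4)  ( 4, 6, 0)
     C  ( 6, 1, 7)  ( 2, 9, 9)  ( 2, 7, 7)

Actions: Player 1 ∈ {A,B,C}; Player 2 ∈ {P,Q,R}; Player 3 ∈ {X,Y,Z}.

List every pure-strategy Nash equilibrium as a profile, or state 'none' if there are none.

Nash profiles: (B,P,X)

(A,P,X): not NE [P1→B gives 7>5; P2→R gives 11>8]
(A,P,Y): not NE [P2→R gives 8>4; P3→X gives 8>0]
(A,P,Z): not NE [P1→C gives 6>0; P2→Q gives 8>3; P3→X gives 8>6]
(A,Q,X): not NE [P1→C gives 6>5; P2→R gives 11>6]
(A,Q,Y): not NE [P2→R gives 8>6; P3→X gives 7>6]
(A,Q,Z): not NE [P1→B gives 9>5; P3→X gives 7>4]
(A,R,X): not NE [P3→Z gives 9>2]
(A,R,Y): not NE [P3→Z gives 9>7]
(A,R,Z): not NE [P2→Q gives 8>0]
(B,P,X): NE
(B,P,Y): not NE [P1→A gives 5>0; P3→X gives 9>2]
(B,P,Z): not NE [P3→X gives 9>4]
(B,Q,X): not NE [P2→R gives 5>2; P3→Z gives 4>3]
(B,Q,Y): not NE [P1→A gives 6>3; P2→R gives 9>5]
(B,Q,Z): not NE [P2→P gives 7>2]
(B,R,X): not NE [P1→C gives 6>5; P3→Y gives 9>7]
(B,R,Y): not NE [P1→A gives 9>6]
(B,R,Z): not NE [P1→A gives 6>4; P2→P gives 7>6; P3→Y gives 9>0]
(C,P,X): not NE [P1→B gives 7>1; P3→Y gives 8>0]
(C,P,Y): not NE [P1→A gives 5>1]
(C,P,Z): not NE [P2→Q gives 9>1; P3→Y gives 8>7]
(C,Q,X): not NE [P2→P gives 9>5; P3→Z gives 9>6]
(C,Q,Y): not NE [P1→A gives 6>5; P2→P gives 9>7; P3→Z gives 9>0]
(C,Q,Z): not NE [P1→B gives 9>2]
(C,R,X): not NE [P2→P gives 9>7; P3→Z gives 7>3]
(C,R,Y): not NE [P1→A gives 9>3; P2→P gives 9>7; P3→Z gives 7>2]
(C,R,Z): not NE [P1→A gives 6>2; P2→Q gives 9>7]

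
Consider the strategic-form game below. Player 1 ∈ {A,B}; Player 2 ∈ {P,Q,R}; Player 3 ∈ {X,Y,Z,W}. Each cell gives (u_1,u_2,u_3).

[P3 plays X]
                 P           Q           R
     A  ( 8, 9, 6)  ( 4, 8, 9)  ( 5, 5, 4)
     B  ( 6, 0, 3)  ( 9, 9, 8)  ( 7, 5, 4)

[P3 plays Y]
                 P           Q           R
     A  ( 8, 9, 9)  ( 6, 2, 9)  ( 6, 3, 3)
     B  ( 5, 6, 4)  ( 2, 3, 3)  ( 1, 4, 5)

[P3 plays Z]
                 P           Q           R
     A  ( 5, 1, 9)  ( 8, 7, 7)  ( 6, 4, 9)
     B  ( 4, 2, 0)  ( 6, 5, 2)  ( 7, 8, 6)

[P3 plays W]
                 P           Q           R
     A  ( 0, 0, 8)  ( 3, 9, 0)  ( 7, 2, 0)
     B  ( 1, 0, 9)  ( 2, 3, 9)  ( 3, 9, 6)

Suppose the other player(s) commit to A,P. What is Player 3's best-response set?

argmax u_3 = {Y,Z}

u_3(X vs A,P) = 6
u_3(Y vs A,P) = 9
u_3(Z vs A,P) = 9
u_3(W vs A,P) = 8
max payoff 9 at {Y,Z}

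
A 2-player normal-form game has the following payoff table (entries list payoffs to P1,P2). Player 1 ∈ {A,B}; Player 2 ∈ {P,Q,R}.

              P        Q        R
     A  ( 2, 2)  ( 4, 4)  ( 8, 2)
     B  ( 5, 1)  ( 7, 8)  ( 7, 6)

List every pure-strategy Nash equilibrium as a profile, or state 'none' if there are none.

(A,P): not NE [P1→B gives 5>2; P2→Q gives 4>2]
(A,Q): not NE [P1→B gives 7>4]
(A,R): not NE [P2→Q gives 4>2]
(B,P): not NE [P2→Q gives 8>1]
(B,Q): NE
(B,R): not NE [P1→A gives 8>7; P2→Q gives 8>6]

Nash profiles: (B,Q)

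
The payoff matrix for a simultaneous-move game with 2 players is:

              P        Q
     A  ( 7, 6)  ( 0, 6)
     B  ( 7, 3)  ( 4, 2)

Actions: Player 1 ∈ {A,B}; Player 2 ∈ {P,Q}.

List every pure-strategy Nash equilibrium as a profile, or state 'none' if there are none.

(A,P): NE
(A,Q): not NE [P1→B gives 4>0]
(B,P): NE
(B,Q): not NE [P2→P gives 3>2]

NE set: (A,P), (B,P)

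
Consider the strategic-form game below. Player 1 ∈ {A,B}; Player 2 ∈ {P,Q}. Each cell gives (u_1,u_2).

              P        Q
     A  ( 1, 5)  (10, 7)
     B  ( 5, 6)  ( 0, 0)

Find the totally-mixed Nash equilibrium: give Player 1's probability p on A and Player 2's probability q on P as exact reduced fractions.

P1 indiff ⇒ q·1+(1-q)·10 = q·5+(1-q)·0 ⇒ q(-4) = (1-q)(-10) ⇒ q = 5/7
P2 indiff ⇒ p·5+(1-p)·6 = p·7+(1-p)·0 ⇒ p(-2) = (1-p)(-6) ⇒ p = 3/4

(p,q) = (3/4, 5/7)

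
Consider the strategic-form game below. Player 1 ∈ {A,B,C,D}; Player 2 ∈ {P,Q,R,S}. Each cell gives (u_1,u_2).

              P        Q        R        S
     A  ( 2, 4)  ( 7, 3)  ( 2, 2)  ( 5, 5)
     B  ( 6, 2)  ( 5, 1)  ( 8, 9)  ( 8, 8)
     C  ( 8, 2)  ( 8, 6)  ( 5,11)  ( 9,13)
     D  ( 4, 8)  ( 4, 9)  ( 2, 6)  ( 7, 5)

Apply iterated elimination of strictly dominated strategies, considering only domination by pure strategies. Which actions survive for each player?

P1 drop A (C beats it: P:8>2 Q:8>7 R:5>2 S:9>5)
P1 drop D (B beats it: P:6>4 Q:5>4 R:8>2 S:8>7)
P2 drop P (R beats it: B:9>2 C:11>2)
P2 drop Q (R beats it: B:9>1 C:11>6)
P1→{B,C} P2→{R,S}

IESDS → P1:{B,C} P2:{R,S}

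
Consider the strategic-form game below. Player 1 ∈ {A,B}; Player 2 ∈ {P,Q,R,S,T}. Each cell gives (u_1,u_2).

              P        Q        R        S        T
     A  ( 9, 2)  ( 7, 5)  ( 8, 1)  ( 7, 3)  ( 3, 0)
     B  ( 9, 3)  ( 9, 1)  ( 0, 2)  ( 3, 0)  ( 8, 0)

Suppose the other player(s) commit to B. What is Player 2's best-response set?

u_2(P vs B) = 3
u_2(Q vs B) = 1
u_2(R vs B) = 2
u_2(S vs B) = 0
u_2(T vs B) = 0
max payoff 3 at {P}

argmax u_2 = {P}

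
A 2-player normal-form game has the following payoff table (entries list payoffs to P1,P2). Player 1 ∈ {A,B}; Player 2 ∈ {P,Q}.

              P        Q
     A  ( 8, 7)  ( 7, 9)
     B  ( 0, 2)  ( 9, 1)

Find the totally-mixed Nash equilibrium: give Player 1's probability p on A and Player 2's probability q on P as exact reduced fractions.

(p,q) = (1/3, 1/5)

P1 indiff ⇒ q·8+(1-q)·7 = q·0+(1-q)·9 ⇒ q(8) = (1-q)(2) ⇒ q = 1/5
P2 indiff ⇒ p·7+(1-p)·2 = p·9+(1-p)·1 ⇒ p(-2) = (1-p)(-1) ⇒ p = 1/3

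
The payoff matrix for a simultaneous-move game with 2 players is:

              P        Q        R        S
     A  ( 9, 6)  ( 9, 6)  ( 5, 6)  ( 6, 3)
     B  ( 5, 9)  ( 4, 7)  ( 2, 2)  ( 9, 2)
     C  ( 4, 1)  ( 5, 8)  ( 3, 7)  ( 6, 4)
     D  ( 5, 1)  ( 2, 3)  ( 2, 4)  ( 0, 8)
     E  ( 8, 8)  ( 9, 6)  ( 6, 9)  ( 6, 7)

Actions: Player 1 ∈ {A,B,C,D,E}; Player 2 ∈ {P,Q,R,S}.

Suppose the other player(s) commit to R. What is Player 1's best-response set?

u_1(A vs R) = 5
u_1(B vs R) = 2
u_1(C vs R) = 3
u_1(D vs R) = 2
u_1(E vs R) = 6
max payoff 6 at {E}

argmax u_1 = {E}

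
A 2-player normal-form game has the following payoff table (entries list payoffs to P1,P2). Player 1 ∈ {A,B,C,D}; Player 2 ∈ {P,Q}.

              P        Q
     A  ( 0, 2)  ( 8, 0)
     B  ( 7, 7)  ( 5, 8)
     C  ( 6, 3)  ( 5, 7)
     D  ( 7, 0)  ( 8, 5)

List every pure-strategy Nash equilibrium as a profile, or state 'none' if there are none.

PSNE = {(D,Q)}

(A,P): not NE [P1→D gives 7>0]
(A,Q): not NE [P2→P gives 2>0]
(B,P): not NE [P2→Q gives 8>7]
(B,Q): not NE [P1→D gives 8>5]
(C,P): not NE [P1→D gives 7>6; P2→Q gives 7>3]
(C,Q): not NE [P1→D gives 8>5]
(D,P): not NE [P2→Q gives 5>0]
(D,Q): NE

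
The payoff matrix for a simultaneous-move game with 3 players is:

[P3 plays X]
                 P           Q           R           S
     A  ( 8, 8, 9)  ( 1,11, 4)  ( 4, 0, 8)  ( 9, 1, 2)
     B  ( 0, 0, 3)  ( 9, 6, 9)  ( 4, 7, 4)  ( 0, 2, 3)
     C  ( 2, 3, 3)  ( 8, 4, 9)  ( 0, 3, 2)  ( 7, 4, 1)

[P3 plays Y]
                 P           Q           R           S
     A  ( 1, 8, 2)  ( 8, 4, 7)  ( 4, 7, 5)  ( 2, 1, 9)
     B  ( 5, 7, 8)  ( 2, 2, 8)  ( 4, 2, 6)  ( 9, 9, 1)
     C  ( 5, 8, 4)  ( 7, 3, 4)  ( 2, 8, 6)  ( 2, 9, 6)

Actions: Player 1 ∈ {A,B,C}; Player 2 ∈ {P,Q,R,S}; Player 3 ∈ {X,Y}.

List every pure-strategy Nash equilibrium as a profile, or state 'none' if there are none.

(A,P,X): not NE [P2→Q gives 11>8]
(A,P,Y): not NE [P1→C gives 5>1; P3→X gives 9>2]
(A,Q,X): not NE [P1→B gives 9>1; P3→Y gives 7>4]
(A,Q,Y): not NE [P2→P gives 8>4]
(A,R,X): not NE [P2→Q gives 11>0]
(A,R,Y): not NE [P2→P gives 8>7; P3→X gives 8>5]
(A,S,X): not NE [P2→Q gives 11>1; P3→Y gives 9>2]
(A,S,Y): not NE [P1→B gives 9>2; P2→P gives 8>1]
(B,P,X): not NE [P1→A gives 8>0; P2→R gives 7>0; P3→Y gives 8>3]
(B,P,Y): not NE [P2→S gives 9>7]
(B,Q,X): not NE [P2→R gives 7>6]
(B,Q,Y): not NE [P1→A gives 8>2; P2→S gives 9>2; P3→X gives 9>8]
(B,R,X): not NE [P3→Y gives 6>4]
(B,R,Y): not NE [P2→S gives 9>2]
(B,S,X): not NE [P1→A gives 9>0; P2→R gives 7>2]
(B,S,Y): not NE [P3→X gives 3>1]
(C,P,X): not NE [P1→A gives 8>2; P2→S gives 4>3; P3→Y gives 4>3]
(C,P,Y): not NE [P2→S gives 9>8]
(C,Q,X): not NE [P1→B gives 9>8]
(C,Q,Y): not NE [P1→A gives 8>7; P2→S gives 9>3; P3→X gives 9>4]
(C,R,X): not NE [P1→B gives 4>0; P2→S gives 4>3; P3→Y gives 6>2]
(C,R,Y): not NE [P1→B gives 4>2; P2→S gives 9>8]
(C,S,X): not NE [P1→A gives 9>7; P3→Y gives 6>1]
(C,S,Y): not NE [P1→B gives 9>2]

Equilibria: none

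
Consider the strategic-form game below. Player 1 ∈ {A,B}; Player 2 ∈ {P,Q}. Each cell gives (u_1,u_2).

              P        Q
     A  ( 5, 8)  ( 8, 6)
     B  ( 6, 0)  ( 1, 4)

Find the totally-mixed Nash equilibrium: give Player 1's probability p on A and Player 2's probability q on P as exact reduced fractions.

(p,q) = (2/3, 7/8)

P1 indiff ⇒ q·5+(1-q)·8 = q·6+(1-q)·1 ⇒ q(-1) = (1-q)(-7) ⇒ q = 7/8
P2 indiff ⇒ p·8+(1-p)·0 = p·6+(1-p)·4 ⇒ p(2) = (1-p)(4) ⇒ p = 2/3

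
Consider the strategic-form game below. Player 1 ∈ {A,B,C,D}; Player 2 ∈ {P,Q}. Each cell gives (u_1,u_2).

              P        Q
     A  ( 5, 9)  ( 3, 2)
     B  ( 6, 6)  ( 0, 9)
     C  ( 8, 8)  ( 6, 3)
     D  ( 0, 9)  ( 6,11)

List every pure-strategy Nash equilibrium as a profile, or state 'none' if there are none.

(A,P): not NE [P1→C gives 8>5]
(A,Q): not NE [P1→D gives 6>3; P2→P gives 9>2]
(B,P): not NE [P1→C gives 8>6; P2→Q gives 9>6]
(B,Q): not NE [P1→D gives 6>0]
(C,P): NE
(C,Q): not NE [P2→P gives 8>3]
(D,P): not NE [P1→C gives 8>0; P2→Q gives 11>9]
(D,Q): NE

NE set: (C,P), (D,Q)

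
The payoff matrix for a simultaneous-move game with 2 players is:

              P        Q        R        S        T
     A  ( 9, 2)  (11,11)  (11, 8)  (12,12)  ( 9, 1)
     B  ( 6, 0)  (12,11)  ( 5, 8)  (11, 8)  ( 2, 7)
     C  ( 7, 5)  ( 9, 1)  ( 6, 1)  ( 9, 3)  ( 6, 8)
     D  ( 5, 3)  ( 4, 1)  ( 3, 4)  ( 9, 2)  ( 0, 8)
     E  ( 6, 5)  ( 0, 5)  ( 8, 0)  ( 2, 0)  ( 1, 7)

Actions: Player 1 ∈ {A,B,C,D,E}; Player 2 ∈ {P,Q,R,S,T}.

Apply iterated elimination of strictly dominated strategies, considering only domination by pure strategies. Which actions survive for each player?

P1 drop C (A beats it: P:9>7 Q:11>9 R:11>6 S:12>9 T:9>6)
P1 drop D (A beats it: P:9>5 Q:11>4 R:11>3 S:12>9 T:9>0)
P1 drop E (A beats it: P:9>6 Q:11>0 R:11>8 S:12>2 T:9>1)
P2 drop P (Q beats it: A:11>2 B:11>0)
P2 drop R (Q beats it: A:11>8 B:11>8)
P2 drop T (Q beats it: A:11>1 B:11>7)
P1→{A,B} P2→{Q,S}

Remaining: P1:{A,B} P2:{Q,S}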